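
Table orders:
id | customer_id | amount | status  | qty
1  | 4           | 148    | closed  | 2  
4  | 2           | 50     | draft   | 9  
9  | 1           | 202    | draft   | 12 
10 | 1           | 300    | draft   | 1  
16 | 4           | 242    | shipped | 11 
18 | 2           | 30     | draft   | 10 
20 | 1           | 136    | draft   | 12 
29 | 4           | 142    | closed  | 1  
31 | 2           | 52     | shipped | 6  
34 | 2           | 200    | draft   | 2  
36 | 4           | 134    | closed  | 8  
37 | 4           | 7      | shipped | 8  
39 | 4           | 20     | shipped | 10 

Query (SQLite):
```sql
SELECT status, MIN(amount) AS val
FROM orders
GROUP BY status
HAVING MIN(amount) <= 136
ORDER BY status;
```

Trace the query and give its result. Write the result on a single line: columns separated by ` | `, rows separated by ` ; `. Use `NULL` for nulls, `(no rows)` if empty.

closed | 134 ; draft | 30 ; shipped | 7

Partition orders by status; compute MIN(amount) within each group.
HAVING: keep groups where MIN(amount) <= 136.
  closed: ids {1, 29, 36} → MIN(amount)=134
  draft: ids {4, 9, 10, 18, 20, 34} → MIN(amount)=30
  shipped: ids {16, 31, 37, 39} → MIN(amount)=7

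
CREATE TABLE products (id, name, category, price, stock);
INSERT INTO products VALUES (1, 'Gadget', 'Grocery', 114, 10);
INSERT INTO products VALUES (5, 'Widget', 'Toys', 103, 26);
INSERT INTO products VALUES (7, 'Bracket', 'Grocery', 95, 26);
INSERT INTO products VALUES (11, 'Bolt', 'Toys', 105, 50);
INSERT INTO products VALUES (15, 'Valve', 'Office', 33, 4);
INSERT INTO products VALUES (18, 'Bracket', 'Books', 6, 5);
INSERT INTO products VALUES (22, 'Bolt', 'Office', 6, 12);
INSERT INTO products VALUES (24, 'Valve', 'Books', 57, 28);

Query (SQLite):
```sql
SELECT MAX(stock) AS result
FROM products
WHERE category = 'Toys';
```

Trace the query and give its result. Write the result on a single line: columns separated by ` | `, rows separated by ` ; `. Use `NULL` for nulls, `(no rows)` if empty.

50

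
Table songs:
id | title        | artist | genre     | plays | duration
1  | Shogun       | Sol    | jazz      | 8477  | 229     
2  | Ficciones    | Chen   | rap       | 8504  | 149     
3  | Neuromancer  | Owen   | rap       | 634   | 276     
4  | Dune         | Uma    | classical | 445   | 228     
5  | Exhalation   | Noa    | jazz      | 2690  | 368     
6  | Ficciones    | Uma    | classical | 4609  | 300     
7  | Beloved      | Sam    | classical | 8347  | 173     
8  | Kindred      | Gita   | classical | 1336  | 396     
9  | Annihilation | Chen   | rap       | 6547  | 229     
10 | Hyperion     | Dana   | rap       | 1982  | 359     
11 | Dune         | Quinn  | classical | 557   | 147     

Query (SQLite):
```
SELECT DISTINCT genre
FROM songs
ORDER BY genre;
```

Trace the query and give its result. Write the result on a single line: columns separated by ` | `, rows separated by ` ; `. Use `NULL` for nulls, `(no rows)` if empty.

classical ; jazz ; rap

Collect distinct genre values from songs.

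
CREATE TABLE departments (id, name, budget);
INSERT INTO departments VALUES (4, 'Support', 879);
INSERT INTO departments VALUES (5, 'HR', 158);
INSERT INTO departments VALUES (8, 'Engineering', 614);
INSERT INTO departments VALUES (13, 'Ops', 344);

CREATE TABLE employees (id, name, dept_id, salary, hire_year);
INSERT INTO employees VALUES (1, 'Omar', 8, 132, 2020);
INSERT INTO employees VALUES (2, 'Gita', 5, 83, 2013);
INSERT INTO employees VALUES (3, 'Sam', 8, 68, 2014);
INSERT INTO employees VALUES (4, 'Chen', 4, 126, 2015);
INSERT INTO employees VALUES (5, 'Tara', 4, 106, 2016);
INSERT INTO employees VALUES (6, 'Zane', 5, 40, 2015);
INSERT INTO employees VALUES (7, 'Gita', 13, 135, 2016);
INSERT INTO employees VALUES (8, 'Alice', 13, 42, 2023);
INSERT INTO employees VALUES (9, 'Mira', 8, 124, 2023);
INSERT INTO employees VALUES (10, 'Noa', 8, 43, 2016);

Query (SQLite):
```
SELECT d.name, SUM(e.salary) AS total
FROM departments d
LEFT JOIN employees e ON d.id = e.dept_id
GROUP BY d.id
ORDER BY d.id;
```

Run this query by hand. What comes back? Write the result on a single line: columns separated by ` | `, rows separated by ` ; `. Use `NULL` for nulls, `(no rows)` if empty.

Support | 232 ; HR | 123 ; Engineering | 367 ; Ops | 177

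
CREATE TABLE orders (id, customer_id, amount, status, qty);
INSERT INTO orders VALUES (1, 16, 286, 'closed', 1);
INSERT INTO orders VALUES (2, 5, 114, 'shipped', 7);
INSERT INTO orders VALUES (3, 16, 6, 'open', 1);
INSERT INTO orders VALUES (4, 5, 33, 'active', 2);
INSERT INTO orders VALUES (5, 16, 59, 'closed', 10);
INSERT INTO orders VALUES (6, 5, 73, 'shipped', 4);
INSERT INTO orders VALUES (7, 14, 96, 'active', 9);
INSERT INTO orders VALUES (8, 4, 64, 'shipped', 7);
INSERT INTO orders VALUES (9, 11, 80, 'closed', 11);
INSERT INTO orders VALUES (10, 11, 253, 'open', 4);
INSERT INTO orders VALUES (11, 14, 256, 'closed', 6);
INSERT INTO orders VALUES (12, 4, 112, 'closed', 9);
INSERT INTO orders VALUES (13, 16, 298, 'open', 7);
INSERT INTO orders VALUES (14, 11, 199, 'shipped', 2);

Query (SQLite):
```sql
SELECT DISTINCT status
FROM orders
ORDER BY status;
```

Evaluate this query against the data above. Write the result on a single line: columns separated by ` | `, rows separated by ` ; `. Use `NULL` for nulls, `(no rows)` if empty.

active ; closed ; open ; shipped

Collect distinct status values from orders.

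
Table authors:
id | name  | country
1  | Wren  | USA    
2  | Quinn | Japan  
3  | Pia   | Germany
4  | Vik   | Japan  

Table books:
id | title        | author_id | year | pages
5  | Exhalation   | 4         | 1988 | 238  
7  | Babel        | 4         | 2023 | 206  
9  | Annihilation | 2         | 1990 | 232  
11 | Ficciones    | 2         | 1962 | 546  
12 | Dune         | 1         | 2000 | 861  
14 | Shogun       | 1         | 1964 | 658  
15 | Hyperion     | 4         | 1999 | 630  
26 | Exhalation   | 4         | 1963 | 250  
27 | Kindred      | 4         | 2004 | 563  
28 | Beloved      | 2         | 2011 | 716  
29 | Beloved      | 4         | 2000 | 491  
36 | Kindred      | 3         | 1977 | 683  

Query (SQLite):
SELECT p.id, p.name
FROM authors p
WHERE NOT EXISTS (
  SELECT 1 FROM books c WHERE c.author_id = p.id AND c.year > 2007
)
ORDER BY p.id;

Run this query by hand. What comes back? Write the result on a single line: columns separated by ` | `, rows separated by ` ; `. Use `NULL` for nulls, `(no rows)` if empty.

1 | Wren ; 3 | Pia

For each authors row, check whether any books with matching author_id has year > 2007.
Keep rows where that is false.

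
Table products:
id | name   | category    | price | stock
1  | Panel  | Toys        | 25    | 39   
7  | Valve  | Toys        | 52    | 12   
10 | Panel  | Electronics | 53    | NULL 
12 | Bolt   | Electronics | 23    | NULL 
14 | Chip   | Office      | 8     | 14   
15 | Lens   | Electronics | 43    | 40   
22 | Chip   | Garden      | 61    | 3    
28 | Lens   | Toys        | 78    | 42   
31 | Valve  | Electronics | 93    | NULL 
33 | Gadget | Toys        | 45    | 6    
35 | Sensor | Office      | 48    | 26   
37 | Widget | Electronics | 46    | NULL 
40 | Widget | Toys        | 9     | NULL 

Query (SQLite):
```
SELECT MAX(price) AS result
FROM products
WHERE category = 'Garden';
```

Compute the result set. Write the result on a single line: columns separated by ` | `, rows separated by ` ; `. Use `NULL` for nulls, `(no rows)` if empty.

Rows where category='Garden' → price values: [61].
MAX of non-NULL values = 61.

61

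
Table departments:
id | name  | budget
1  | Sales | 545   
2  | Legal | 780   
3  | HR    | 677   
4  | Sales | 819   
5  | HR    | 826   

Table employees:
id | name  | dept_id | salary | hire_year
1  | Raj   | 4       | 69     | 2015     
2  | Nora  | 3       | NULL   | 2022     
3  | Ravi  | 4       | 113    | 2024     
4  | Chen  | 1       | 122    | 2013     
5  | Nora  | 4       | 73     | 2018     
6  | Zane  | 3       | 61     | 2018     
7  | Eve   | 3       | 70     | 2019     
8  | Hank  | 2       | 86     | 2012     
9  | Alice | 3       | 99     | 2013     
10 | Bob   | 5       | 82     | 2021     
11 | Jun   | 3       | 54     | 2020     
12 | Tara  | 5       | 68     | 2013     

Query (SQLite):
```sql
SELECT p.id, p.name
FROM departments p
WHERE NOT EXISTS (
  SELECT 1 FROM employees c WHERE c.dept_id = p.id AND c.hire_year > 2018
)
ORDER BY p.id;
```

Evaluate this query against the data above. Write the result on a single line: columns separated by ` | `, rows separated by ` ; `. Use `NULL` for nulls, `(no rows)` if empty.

For each departments row, check whether any employees with matching dept_id has hire_year > 2018.
Keep rows where that is false.

1 | Sales ; 2 | Legal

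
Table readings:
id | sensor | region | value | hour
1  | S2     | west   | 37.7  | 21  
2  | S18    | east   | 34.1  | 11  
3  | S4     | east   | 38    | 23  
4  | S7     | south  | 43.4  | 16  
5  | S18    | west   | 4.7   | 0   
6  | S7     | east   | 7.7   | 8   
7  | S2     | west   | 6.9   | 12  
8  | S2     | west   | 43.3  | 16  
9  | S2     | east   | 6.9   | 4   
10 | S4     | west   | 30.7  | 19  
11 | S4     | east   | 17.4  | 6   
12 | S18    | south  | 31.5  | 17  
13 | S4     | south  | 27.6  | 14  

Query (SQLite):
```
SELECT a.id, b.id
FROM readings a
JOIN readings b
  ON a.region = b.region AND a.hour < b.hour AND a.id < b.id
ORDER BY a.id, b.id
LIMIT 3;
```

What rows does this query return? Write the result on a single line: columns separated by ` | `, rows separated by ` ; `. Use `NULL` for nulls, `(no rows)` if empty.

Pairs (a,b) with same region, a.hour < b.hour, a.id < b.id.
region groups: east:{2,3,6,9,11} south:{4,12,13} west:{1,5,7,8,10}
Ordered by (a.id, b.id); first 3.

2 | 3 ; 4 | 12 ; 5 | 7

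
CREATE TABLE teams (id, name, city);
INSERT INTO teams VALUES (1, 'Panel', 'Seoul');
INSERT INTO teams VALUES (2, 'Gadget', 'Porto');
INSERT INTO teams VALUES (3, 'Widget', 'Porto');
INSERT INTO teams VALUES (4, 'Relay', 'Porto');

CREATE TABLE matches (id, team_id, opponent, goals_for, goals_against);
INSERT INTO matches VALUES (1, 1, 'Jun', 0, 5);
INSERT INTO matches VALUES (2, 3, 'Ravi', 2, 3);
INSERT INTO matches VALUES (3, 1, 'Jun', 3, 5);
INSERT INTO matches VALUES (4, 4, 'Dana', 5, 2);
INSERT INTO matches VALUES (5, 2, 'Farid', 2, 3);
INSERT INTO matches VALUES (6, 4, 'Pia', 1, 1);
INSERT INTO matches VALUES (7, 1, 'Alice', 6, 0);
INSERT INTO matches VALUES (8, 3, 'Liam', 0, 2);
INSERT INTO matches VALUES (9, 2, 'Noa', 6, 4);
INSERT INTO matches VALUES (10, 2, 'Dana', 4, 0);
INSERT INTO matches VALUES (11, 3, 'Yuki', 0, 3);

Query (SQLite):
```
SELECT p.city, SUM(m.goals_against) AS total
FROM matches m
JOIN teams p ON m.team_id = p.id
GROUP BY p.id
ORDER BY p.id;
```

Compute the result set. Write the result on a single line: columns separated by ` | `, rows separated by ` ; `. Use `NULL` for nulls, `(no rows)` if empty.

Join each matches row to its teams via team_id.
Group joined rows by teams.id; compute SUM(m.goals_against) per group.
  1: ids {1, 3, 7} → SUM(m.goals_against)=10
  2: ids {5, 9, 10} → SUM(m.goals_against)=7
  3: ids {2, 8, 11} → SUM(m.goals_against)=8
  4: ids {4, 6} → SUM(m.goals_against)=3

Seoul | 10 ; Porto | 7 ; Porto | 8 ; Porto | 3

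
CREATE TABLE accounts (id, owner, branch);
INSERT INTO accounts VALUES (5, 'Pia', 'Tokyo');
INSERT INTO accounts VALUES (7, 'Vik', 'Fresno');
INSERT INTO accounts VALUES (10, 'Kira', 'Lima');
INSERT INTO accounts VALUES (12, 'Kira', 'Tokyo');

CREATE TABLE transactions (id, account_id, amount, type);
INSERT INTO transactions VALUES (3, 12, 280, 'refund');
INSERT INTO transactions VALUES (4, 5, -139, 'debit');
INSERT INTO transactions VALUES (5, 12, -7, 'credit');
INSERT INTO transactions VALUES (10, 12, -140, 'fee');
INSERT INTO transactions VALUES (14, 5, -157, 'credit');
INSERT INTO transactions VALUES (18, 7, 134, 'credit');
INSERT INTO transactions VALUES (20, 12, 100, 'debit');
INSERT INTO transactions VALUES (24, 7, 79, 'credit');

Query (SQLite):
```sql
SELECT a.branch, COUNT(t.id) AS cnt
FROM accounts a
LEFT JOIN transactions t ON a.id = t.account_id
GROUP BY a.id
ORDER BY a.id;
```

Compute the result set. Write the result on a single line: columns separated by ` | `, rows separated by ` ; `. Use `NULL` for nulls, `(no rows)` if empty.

Tokyo | 2 ; Fresno | 2 ; Lima | 0 ; Tokyo | 4

LEFT JOIN keeps every accounts row; unmatched ones get NULL for transactions columns.
Group by accounts.id and compute COUNT(t.id). COUNT(col) of an all-NULL group is 0.
  5: ids {4, 14} → COUNT(t.id)=2
  7: ids {18, 24} → COUNT(t.id)=2
  10: ids {—} → COUNT(t.id)=0
  12: ids {3, 5, 10, 20} → COUNT(t.id)=4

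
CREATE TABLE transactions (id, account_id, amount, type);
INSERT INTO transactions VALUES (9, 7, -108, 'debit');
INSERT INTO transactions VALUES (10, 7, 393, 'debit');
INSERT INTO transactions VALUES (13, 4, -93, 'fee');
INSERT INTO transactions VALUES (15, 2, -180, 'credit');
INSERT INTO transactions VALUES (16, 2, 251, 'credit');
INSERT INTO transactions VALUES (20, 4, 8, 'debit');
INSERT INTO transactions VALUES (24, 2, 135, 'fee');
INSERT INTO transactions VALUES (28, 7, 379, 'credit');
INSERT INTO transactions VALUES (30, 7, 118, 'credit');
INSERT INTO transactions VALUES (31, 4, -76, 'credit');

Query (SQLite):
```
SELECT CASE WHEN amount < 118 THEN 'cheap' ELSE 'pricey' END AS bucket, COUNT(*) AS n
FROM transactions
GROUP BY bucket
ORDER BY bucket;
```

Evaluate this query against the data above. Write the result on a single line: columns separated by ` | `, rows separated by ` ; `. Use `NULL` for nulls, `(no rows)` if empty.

Bucket rows by amount < 118 → 'cheap' else 'pricey'; count each bucket.

cheap | 5 ; pricey | 5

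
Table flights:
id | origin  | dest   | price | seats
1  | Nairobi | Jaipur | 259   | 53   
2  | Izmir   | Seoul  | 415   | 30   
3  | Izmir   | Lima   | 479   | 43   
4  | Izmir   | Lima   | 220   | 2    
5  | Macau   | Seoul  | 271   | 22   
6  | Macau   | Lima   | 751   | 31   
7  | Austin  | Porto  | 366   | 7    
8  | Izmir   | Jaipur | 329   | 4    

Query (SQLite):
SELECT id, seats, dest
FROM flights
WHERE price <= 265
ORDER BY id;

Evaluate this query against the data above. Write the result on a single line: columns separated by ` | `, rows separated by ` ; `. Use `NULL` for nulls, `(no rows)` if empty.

price <= 265: ids {1, 4}

1 | 53 | Jaipur ; 4 | 2 | Lima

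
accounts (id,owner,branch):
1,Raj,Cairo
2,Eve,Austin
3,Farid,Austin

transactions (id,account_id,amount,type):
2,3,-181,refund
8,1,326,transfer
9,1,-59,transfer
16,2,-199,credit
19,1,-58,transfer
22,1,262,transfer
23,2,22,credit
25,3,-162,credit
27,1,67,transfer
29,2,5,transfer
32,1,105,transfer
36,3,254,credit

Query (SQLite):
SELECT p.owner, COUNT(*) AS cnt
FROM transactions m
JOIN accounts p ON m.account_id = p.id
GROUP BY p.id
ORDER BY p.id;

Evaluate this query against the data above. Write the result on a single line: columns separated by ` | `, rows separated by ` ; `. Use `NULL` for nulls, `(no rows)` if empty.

Raj | 6 ; Eve | 3 ; Farid | 3

Join each transactions row to its accounts via account_id.
Group joined rows by accounts.id; compute COUNT(*) per group.
  1: ids {8, 9, 19, 22, 27, 32} → COUNT(*)=6
  2: ids {16, 23, 29} → COUNT(*)=3
  3: ids {2, 25, 36} → COUNT(*)=3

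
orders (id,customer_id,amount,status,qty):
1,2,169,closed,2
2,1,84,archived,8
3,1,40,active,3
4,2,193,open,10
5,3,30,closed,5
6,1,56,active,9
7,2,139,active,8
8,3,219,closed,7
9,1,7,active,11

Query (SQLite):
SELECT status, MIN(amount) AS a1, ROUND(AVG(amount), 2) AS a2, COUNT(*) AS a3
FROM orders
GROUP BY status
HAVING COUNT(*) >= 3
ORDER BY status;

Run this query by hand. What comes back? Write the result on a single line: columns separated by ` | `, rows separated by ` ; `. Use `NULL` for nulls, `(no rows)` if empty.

Group orders by status.
Per group compute: MIN(amount), ROUND(AVG(amount), 2), COUNT(*).
HAVING: drop groups with fewer than 3 rows.
  active: ids {3, 6, 7, 9} → MIN(amount)=7, ROUND(AVG(amount), 2)=60.5, COUNT(*)=4
  archived: ids {2} → MIN(amount)=84, ROUND(AVG(amount), 2)=84, COUNT(*)=1
  closed: ids {1, 5, 8} → MIN(amount)=30, ROUND(AVG(amount), 2)=139.33, COUNT(*)=3
  open: ids {4} → MIN(amount)=193, ROUND(AVG(amount), 2)=193, COUNT(*)=1

active | 7 | 60.5 | 4 ; closed | 30 | 139.33 | 3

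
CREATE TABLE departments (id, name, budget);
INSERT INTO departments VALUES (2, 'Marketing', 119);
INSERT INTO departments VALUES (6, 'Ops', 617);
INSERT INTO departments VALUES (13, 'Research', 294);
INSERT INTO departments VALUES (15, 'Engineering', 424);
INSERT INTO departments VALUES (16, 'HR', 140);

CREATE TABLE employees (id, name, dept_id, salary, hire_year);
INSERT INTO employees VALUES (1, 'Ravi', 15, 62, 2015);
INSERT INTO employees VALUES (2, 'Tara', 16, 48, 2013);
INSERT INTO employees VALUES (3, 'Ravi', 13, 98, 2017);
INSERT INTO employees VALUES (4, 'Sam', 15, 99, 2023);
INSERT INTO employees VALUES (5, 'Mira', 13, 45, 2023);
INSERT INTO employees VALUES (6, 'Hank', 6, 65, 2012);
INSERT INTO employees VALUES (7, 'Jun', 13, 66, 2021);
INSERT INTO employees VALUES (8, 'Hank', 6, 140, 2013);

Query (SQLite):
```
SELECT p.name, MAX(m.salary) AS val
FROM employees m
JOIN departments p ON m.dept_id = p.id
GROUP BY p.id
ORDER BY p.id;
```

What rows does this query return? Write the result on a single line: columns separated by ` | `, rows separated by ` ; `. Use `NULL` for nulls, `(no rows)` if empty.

Ops | 140 ; Research | 98 ; Engineering | 99 ; HR | 48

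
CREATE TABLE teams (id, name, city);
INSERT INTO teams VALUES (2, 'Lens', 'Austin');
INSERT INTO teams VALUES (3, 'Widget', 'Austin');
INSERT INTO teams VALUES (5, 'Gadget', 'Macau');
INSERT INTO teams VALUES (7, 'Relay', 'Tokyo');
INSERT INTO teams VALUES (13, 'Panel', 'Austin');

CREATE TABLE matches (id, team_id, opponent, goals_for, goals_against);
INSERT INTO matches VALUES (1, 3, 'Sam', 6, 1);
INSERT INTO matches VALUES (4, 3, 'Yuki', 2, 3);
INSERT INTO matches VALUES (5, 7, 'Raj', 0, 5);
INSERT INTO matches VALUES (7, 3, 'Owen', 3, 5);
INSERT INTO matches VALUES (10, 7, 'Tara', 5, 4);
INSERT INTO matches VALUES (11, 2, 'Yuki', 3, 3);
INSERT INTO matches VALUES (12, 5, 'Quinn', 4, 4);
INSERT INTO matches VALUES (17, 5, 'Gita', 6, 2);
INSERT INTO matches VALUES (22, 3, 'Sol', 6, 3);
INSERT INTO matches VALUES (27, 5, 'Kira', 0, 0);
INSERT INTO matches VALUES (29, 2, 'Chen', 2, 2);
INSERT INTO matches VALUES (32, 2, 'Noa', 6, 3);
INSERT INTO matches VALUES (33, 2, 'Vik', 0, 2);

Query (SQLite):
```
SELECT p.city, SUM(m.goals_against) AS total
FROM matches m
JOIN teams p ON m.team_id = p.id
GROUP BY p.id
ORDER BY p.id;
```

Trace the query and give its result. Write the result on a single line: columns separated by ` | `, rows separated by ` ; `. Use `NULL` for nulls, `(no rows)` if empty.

Join each matches row to its teams via team_id.
Group joined rows by teams.id; compute SUM(m.goals_against) per group.
  2: ids {11, 29, 32, 33} → SUM(m.goals_against)=10
  3: ids {1, 4, 7, 22} → SUM(m.goals_against)=12
  5: ids {12, 17, 27} → SUM(m.goals_against)=6
  7: ids {5, 10} → SUM(m.goals_against)=9

Austin | 10 ; Austin | 12 ; Macau | 6 ; Tokyo | 9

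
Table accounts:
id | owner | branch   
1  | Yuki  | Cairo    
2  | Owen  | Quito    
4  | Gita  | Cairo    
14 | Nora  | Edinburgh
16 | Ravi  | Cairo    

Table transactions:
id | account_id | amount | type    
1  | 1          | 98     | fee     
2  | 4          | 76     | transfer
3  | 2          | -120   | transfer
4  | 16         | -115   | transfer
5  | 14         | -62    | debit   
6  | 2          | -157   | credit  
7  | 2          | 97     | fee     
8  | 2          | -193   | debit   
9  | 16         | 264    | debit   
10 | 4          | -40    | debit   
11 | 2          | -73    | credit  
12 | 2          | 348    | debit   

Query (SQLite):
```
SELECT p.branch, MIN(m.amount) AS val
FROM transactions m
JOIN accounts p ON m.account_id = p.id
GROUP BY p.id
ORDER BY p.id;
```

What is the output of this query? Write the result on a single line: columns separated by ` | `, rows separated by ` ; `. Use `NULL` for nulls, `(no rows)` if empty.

Cairo | 98 ; Quito | -193 ; Cairo | -40 ; Edinburgh | -62 ; Cairo | -115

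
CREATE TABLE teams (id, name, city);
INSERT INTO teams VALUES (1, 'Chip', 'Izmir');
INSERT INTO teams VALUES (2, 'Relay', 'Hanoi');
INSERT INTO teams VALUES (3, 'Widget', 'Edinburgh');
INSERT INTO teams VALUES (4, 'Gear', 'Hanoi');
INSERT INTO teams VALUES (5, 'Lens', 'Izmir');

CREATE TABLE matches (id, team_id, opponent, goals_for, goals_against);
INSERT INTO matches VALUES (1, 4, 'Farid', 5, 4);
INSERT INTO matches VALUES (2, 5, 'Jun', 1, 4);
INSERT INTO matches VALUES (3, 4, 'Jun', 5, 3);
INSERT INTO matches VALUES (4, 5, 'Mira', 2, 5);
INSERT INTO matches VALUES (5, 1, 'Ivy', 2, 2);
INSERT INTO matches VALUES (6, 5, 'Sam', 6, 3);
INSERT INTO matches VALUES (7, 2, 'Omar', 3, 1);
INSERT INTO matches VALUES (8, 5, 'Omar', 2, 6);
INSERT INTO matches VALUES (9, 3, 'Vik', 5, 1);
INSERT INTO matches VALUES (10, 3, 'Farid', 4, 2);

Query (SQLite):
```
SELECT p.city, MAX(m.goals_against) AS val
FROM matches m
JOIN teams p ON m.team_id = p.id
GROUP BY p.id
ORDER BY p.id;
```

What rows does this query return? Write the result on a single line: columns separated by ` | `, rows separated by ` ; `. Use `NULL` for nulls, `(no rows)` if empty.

Join each matches row to its teams via team_id.
Group joined rows by teams.id; compute MAX(m.goals_against) per group.
  1: ids {5} → MAX(m.goals_against)=2
  2: ids {7} → MAX(m.goals_against)=1
  3: ids {9, 10} → MAX(m.goals_against)=2
  4: ids {1, 3} → MAX(m.goals_against)=4
  5: ids {2, 4, 6, 8} → MAX(m.goals_against)=6

Izmir | 2 ; Hanoi | 1 ; Edinburgh | 2 ; Hanoi | 4 ; Izmir | 6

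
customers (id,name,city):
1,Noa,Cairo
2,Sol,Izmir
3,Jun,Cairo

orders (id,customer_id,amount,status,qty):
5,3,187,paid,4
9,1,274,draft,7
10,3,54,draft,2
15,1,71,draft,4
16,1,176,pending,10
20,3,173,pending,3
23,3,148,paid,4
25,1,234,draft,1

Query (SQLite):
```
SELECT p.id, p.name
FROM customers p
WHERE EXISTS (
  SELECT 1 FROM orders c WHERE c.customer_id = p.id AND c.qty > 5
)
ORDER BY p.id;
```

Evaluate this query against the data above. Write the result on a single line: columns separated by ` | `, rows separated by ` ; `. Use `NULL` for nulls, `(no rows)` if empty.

1 | Noa

For each customers row, check whether any orders with matching customer_id has qty > 5.
Keep rows where that is true.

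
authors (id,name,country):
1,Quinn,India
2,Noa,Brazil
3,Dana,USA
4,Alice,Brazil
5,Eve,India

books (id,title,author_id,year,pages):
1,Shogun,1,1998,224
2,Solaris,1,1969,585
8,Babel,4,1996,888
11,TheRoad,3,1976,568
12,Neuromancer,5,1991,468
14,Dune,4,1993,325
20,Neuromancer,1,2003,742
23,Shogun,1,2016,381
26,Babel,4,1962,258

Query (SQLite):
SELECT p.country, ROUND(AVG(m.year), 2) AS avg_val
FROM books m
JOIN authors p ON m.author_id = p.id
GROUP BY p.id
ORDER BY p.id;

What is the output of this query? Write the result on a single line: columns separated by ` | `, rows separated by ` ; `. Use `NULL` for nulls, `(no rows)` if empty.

India | 1996.5 ; USA | 1976 ; Brazil | 1983.67 ; India | 1991

Join each books row to its authors via author_id.
Group joined rows by authors.id; compute ROUND(AVG(m.year), 2) per group.
  1: ids {1, 2, 20, 23} → ROUND(AVG(m.year), 2)=1996.5
  3: ids {11} → ROUND(AVG(m.year), 2)=1976
  4: ids {8, 14, 26} → ROUND(AVG(m.year), 2)=1983.67
  5: ids {12} → ROUND(AVG(m.year), 2)=1991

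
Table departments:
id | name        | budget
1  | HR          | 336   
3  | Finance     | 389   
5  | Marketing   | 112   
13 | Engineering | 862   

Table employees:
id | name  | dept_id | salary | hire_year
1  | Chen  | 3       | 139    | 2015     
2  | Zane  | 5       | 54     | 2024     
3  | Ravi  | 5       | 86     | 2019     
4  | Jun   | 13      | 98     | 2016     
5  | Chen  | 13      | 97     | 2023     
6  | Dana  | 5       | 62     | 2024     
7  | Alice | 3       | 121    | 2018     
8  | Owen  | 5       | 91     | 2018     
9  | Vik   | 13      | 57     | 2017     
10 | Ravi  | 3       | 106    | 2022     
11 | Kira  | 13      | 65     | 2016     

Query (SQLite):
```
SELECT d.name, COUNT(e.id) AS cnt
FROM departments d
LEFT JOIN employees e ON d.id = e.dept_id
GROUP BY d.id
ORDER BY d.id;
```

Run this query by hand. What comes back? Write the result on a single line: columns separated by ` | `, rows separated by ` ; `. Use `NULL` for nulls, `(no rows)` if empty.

HR | 0 ; Finance | 3 ; Marketing | 4 ; Engineering | 4

LEFT JOIN keeps every departments row; unmatched ones get NULL for employees columns.
Group by departments.id and compute COUNT(e.id). COUNT(col) of an all-NULL group is 0.
  1: ids {—} → COUNT(e.id)=0
  3: ids {1, 7, 10} → COUNT(e.id)=3
  5: ids {2, 3, 6, 8} → COUNT(e.id)=4
  13: ids {4, 5, 9, 11} → COUNT(e.id)=4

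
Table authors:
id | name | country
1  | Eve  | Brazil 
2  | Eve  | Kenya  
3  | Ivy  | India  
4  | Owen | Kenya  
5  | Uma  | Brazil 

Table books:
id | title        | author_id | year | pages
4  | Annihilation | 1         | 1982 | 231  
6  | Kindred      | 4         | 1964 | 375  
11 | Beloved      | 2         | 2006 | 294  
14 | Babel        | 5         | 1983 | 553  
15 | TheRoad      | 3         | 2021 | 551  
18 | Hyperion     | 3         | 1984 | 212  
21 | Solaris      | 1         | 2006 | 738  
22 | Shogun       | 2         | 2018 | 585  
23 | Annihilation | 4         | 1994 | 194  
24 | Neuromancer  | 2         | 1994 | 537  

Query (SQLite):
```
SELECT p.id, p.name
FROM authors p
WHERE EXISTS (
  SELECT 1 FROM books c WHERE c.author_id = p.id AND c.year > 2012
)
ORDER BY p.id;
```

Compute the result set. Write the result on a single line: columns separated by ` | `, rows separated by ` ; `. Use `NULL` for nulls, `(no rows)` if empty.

For each authors row, check whether any books with matching author_id has year > 2012.
Keep rows where that is true.

2 | Eve ; 3 | Ivy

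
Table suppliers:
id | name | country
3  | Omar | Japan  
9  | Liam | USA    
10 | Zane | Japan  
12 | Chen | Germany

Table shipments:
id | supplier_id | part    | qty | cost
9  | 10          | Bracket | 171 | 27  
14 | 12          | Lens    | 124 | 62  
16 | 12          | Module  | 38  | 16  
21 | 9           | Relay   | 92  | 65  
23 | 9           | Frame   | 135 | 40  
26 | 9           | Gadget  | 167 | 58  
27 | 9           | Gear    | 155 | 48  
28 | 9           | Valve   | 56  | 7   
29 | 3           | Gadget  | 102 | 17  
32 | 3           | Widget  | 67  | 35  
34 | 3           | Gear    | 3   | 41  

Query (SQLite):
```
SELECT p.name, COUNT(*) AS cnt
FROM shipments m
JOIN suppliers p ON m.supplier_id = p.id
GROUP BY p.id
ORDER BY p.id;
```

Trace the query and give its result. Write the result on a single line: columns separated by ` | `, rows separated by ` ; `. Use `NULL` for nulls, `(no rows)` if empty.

Omar | 3 ; Liam | 5 ; Zane | 1 ; Chen | 2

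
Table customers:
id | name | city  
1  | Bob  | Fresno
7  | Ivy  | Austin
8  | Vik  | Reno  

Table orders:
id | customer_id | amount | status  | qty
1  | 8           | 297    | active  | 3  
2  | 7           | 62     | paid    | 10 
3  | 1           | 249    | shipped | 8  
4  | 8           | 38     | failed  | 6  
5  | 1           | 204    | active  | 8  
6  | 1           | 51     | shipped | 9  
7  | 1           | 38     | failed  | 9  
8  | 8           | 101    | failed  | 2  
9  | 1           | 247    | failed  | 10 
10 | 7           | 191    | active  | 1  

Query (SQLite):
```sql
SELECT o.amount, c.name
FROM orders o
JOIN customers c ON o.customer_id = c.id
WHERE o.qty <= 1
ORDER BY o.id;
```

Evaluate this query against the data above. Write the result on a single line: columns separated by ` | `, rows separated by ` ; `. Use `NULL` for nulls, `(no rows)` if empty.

191 | Ivy

Each orders row matches the customers row where customer_id = customers.id.
Then keep rows with o.qty <= 1.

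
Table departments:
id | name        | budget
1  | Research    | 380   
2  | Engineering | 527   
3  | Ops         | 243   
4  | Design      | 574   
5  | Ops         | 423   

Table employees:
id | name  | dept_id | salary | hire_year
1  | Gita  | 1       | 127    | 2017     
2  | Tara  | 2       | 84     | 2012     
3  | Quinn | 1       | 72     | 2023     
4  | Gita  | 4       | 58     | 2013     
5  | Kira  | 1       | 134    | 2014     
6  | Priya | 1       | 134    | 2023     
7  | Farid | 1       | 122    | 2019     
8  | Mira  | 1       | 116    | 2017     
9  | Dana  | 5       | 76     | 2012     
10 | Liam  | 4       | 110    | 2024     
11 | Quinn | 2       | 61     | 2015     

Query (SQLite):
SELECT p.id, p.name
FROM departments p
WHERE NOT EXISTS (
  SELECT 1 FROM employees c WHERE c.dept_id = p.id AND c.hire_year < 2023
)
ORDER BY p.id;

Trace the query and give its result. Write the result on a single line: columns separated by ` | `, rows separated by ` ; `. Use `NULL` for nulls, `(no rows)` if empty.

3 | Ops

For each departments row, check whether any employees with matching dept_id has hire_year < 2023.
Keep rows where that is false.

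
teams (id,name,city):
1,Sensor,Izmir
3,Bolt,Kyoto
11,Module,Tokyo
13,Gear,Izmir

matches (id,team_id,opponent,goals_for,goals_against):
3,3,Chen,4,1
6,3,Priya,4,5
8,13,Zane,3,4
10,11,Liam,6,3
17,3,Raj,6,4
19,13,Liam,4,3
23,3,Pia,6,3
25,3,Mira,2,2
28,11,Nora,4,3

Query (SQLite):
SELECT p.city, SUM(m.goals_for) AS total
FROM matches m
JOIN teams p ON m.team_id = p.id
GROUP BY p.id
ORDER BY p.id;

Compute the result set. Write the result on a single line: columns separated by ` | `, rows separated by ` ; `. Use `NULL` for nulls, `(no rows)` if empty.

Join each matches row to its teams via team_id.
Group joined rows by teams.id; compute SUM(m.goals_for) per group.
  3: ids {3, 6, 17, 23, 25} → SUM(m.goals_for)=22
  11: ids {10, 28} → SUM(m.goals_for)=10
  13: ids {8, 19} → SUM(m.goals_for)=7

Kyoto | 22 ; Tokyo | 10 ; Izmir | 7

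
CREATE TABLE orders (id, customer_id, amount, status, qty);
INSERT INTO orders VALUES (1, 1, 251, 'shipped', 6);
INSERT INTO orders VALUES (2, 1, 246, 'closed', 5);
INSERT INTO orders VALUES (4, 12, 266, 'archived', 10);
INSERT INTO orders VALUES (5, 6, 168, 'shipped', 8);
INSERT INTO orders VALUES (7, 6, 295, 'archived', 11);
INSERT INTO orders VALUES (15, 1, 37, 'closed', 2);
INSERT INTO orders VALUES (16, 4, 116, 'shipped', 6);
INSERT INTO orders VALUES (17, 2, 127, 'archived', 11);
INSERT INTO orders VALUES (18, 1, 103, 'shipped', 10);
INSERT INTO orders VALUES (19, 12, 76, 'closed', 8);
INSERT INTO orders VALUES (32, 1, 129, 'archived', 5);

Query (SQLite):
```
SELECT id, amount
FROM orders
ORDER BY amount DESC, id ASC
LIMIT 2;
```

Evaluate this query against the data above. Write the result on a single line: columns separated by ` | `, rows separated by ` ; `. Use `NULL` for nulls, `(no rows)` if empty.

Sort by amount desc, tiebreak id asc: (295, id=7), (266, id=4), (251, id=1), (246, id=2), (168, id=5) …. Take first 2.

7 | 295 ; 4 | 266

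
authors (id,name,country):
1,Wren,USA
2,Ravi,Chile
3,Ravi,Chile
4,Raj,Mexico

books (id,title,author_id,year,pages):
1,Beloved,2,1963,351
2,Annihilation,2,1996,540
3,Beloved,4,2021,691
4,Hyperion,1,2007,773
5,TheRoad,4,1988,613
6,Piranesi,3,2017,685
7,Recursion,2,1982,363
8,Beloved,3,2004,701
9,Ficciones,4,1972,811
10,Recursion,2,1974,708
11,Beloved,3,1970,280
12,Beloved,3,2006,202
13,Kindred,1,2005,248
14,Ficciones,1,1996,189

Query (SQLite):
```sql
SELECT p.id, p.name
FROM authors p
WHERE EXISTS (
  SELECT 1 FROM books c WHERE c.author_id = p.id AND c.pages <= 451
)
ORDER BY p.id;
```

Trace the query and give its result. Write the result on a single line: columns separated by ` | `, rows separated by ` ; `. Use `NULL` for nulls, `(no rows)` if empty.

For each authors row, check whether any books with matching author_id has pages <= 451.
Keep rows where that is true.

1 | Wren ; 2 | Ravi ; 3 | Ravi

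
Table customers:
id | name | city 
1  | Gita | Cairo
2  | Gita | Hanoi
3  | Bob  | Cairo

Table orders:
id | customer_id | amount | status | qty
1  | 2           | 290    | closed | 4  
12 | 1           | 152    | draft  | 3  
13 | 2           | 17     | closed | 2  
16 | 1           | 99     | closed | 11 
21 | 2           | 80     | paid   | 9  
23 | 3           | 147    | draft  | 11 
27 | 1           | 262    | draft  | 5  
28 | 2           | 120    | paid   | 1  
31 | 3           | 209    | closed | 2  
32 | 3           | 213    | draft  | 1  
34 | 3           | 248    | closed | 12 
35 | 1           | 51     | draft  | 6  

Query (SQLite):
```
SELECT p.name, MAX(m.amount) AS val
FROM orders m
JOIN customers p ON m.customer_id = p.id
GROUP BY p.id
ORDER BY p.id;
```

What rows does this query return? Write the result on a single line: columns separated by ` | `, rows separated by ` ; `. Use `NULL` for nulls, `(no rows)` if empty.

Gita | 262 ; Gita | 290 ; Bob | 248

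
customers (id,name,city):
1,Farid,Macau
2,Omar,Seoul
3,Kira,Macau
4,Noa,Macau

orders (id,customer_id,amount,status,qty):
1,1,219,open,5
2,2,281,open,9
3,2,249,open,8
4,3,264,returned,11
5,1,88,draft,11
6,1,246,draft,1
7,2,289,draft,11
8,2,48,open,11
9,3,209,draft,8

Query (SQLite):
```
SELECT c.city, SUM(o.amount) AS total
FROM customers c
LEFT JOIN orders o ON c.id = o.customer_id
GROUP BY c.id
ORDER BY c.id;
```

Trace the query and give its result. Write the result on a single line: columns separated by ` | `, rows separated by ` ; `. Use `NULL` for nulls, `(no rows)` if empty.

Macau | 553 ; Seoul | 867 ; Macau | 473 ; Macau | NULL

LEFT JOIN keeps every customers row; unmatched ones get NULL for orders columns.
Group by customers.id and compute SUM(o.amount). SUM over an all-NULL group is NULL.
  1: ids {1, 5, 6} → SUM(o.amount)=553
  2: ids {2, 3, 7, 8} → SUM(o.amount)=867
  3: ids {4, 9} → SUM(o.amount)=473
  4: ids {—} → SUM(o.amount)=NULL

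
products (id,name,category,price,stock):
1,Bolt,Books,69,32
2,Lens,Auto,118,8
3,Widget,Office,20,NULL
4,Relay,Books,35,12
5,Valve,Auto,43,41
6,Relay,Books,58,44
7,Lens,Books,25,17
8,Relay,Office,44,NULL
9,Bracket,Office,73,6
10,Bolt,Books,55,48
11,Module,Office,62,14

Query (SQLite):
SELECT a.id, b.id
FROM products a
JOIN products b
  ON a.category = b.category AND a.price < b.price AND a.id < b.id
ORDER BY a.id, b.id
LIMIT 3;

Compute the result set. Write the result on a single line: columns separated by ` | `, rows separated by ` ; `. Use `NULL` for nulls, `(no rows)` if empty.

3 | 8 ; 3 | 9 ; 3 | 11

Pairs (a,b) with same category, a.price < b.price, a.id < b.id.
category groups: Auto:{2,5} Books:{1,4,6,7,10} Office:{3,8,9,11}
Ordered by (a.id, b.id); first 3.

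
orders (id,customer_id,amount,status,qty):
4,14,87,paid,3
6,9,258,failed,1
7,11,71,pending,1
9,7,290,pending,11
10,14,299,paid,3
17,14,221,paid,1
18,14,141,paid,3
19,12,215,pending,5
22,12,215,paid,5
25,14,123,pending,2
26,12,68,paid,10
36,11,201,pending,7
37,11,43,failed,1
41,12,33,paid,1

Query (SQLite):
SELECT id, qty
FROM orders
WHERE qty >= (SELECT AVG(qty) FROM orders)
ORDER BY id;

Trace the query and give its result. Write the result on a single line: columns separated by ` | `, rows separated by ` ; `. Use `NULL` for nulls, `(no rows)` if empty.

Scalar subquery: AVG(qty) over all orders rows = 3.857143 (≈; comparison uses full precision).
Keep rows where qty >= that value.

9 | 11 ; 19 | 5 ; 22 | 5 ; 26 | 10 ; 36 | 7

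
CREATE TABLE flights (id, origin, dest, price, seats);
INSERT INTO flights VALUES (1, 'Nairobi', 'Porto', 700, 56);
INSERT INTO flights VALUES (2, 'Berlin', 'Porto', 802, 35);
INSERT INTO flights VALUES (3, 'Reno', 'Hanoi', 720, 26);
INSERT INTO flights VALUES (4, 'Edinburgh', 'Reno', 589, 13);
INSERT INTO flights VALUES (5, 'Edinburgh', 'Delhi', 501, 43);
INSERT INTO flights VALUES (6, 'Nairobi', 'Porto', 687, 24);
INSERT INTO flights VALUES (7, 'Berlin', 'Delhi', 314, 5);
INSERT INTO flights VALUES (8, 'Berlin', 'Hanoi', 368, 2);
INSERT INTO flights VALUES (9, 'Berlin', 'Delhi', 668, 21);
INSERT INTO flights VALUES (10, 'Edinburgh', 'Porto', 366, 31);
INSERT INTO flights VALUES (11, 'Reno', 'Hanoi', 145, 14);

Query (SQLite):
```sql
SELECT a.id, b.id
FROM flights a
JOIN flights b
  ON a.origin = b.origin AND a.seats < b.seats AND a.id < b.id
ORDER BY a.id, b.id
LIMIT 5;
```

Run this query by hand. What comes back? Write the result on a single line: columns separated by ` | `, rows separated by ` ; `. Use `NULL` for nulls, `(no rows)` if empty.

Pairs (a,b) with same origin, a.seats < b.seats, a.id < b.id.
origin groups: Berlin:{2,7,8,9} Edinburgh:{4,5,10} Nairobi:{1,6} Reno:{3,11}
Ordered by (a.id, b.id); first 5.

4 | 5 ; 4 | 10 ; 7 | 9 ; 8 | 9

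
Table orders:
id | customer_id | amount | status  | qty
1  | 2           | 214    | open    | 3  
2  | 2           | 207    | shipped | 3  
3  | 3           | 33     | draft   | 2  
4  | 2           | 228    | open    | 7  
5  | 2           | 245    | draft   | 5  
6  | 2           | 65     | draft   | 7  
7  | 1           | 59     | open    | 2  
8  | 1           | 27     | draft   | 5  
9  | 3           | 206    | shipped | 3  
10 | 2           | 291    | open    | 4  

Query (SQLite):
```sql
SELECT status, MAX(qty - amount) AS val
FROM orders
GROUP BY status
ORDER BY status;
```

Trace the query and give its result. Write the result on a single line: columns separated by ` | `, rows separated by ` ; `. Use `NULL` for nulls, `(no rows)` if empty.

For each row compute qty - amount.
Group by status; take MAX of the expression per group.
  draft: ids {3, 5, 6, 8} → MAX(qty - amount)=-22
  open: ids {1, 4, 7, 10} → MAX(qty - amount)=-57
  shipped: ids {2, 9} → MAX(qty - amount)=-203

draft | -22 ; open | -57 ; shipped | -203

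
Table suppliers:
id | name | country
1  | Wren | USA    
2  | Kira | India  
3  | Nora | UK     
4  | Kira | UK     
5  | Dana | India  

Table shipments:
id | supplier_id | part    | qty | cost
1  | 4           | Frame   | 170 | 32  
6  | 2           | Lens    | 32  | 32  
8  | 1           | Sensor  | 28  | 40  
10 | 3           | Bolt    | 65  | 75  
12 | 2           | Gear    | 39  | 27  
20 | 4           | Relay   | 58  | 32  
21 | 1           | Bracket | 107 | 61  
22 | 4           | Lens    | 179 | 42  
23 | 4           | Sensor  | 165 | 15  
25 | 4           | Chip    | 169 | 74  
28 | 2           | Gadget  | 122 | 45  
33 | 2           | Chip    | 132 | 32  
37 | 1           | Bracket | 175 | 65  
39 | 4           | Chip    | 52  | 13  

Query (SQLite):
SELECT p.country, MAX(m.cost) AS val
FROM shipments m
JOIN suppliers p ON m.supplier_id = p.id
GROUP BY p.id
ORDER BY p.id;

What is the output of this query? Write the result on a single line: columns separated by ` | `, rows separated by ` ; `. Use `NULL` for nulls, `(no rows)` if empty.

Join each shipments row to its suppliers via supplier_id.
Group joined rows by suppliers.id; compute MAX(m.cost) per group.
  1: ids {8, 21, 37} → MAX(m.cost)=65
  2: ids {6, 12, 28, 33} → MAX(m.cost)=45
  3: ids {10} → MAX(m.cost)=75
  4: ids {1, 20, 22, 23, 25, 39} → MAX(m.cost)=74

USA | 65 ; India | 45 ; UK | 75 ; UK | 74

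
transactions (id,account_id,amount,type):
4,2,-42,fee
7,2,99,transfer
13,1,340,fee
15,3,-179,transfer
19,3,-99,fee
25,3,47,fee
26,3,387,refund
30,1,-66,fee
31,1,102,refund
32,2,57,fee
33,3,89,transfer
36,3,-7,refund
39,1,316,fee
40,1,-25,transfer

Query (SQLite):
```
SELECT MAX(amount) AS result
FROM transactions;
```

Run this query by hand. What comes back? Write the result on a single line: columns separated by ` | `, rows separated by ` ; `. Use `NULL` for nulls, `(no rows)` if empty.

387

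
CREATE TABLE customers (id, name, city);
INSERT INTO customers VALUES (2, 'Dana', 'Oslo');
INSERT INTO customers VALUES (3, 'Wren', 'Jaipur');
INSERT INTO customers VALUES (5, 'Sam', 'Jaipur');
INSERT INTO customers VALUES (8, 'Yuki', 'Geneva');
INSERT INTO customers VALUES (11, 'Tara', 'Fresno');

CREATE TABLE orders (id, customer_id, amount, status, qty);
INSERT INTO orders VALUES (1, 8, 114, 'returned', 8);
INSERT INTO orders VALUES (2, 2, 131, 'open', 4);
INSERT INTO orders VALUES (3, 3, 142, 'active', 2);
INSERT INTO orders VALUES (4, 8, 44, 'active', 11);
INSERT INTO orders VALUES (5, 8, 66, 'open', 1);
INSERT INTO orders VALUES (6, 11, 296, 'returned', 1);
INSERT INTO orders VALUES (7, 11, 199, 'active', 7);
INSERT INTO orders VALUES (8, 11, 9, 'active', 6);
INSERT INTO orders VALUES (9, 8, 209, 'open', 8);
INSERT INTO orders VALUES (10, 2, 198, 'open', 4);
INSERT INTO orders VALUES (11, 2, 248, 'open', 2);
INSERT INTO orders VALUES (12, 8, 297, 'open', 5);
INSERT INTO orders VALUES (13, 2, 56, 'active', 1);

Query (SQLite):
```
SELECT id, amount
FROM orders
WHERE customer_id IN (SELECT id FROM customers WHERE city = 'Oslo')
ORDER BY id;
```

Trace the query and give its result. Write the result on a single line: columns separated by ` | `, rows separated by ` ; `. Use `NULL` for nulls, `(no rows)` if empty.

Inner query: customers.id where city = 'Oslo'.
Outer: keep orders rows whose customer_id is in that set.
Inner query → {2}

2 | 131 ; 10 | 198 ; 11 | 248 ; 13 | 56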